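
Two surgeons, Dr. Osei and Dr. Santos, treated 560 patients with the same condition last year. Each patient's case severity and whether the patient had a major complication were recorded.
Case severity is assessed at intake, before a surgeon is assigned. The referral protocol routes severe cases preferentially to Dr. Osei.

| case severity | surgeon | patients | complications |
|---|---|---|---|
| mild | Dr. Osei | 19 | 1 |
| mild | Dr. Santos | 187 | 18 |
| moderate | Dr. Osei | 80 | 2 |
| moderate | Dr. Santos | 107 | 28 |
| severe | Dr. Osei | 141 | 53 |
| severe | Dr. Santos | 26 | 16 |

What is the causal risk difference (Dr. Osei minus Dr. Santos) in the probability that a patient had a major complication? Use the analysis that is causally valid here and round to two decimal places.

The case severity-specific comparison favours Dr. Osei throughout, but the pooled figures favour Dr. Santos. The question is whether to condition on case severity.
Here case severity is a common cause — it drives both which surgeon a case falls under and the outcome. The crude comparison mixes populations; the stratum-specific rates are the causally relevant ones.
Adjusting over the population distribution of case severity: 0.368·(0.053−0.096) + 0.334·(0.025−0.262) + 0.298·(0.376−0.615) = -0.167.

-0.17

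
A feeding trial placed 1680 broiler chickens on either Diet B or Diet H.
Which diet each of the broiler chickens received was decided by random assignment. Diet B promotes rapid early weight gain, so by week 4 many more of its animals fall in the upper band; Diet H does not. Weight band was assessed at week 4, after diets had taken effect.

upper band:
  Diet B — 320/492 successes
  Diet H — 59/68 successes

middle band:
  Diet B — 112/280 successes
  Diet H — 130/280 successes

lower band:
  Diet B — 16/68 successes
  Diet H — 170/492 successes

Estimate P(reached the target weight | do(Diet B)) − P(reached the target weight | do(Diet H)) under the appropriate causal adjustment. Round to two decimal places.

Week-4 weight band is downstream of the diet. One should not condition on a consequence of treatment, so the overall rates are the right comparison.
The causal difference is the pooled difference: 0.533 − 0.427 = +0.106.

+0.11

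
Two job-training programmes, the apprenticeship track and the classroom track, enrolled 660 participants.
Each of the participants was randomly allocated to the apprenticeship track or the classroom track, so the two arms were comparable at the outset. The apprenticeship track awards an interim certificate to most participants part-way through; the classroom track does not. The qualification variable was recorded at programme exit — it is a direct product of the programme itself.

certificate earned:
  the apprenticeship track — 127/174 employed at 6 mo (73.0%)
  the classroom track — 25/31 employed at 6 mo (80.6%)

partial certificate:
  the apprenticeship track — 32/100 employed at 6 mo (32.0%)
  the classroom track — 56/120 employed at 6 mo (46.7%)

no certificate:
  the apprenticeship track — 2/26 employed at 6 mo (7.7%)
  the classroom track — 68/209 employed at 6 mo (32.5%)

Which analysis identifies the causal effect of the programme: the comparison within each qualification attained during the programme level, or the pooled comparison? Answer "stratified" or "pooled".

pooled

The qualification attained during the programme-specific comparison favours the classroom track throughout, but the pooled figures favour the apprenticeship track. The question is whether to condition on qualification attained during the programme.
The distribution of qualification attained during the programme is itself part of what the programme does — it is an intermediate outcome. Holding it fixed would remove that part of the effect; the total effect is the pooled difference.
Pooled: the apprenticeship track 53.7% vs the classroom track 41.4%; the apprenticeship track is higher overall.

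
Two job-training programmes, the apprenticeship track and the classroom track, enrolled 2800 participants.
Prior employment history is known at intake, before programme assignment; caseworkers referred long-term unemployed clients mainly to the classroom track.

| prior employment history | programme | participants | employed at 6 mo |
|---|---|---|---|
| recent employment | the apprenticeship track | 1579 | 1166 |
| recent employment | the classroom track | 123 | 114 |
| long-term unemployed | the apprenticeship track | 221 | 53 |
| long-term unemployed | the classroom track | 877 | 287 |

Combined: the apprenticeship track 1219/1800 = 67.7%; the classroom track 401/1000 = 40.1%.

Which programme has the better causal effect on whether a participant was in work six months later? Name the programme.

the classroom track

Here prior employment history is a common cause — it drives both which programme a case falls under and the outcome. The crude comparison mixes populations; the stratum-specific rates are the causally relevant ones.
Within each level — recent employment: 73.8% vs 92.7%; long-term unemployed: 24.0% vs 32.7% — the classroom track is higher every time.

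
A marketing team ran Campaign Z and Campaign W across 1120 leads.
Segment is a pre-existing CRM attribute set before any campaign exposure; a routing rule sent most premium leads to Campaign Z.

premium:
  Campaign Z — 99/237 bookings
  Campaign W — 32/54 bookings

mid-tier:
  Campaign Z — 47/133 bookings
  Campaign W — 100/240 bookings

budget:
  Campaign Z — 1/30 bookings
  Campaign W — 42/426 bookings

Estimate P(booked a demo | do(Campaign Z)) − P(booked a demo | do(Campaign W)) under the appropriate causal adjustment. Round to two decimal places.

-0.09

The stratified and pooled comparisons disagree (Campaign W wins within each customer segment; Campaign Z wins overall), so the answer turns on the causal role of customer segment.
Since customer segment is a pre-existing factor (not a product of the campaign) and it affects the outcome on its own, it is a confounder. The stratified rates, not the pooled rate, identify the causal effect.
Adjusting over the population distribution of customer segment: 0.260·(0.418−0.593) + 0.333·(0.353−0.417) + 0.407·(0.033−0.099) = -0.093.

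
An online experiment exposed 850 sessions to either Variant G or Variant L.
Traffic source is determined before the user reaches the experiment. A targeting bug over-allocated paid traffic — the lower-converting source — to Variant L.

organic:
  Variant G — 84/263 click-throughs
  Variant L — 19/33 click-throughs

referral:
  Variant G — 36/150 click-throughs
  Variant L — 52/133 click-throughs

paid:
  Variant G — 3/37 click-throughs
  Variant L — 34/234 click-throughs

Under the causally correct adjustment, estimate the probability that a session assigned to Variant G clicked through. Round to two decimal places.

0.22

The stratified and pooled comparisons disagree (Variant L wins within each traffic source; Variant G wins overall), so the answer turns on the causal role of traffic source.
Traffic source is set before the variant has any effect — it is not caused by the variant — and it independently drives the outcome. That makes it a confounder, so the causal comparison is within traffic source levels.
Standardising Variant G to the population traffic source mix: 0.348·84/263 + 0.333·36/150 + 0.319·3/37 = 0.217.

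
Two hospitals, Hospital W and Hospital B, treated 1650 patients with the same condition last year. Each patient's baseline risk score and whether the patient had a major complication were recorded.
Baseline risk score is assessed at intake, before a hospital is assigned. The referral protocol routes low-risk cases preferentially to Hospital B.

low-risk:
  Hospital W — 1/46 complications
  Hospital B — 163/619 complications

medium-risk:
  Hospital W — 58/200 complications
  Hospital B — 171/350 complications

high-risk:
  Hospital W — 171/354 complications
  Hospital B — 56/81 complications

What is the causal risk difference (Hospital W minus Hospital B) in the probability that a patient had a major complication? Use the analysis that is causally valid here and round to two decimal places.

Here baseline risk score is a common cause — it drives both which hospital a case falls under and the outcome. The crude comparison mixes populations; the stratum-specific rates are the causally relevant ones.
Adjusting over the population distribution of baseline risk score: 0.403·(0.022−0.263) + 0.333·(0.290−0.489) + 0.264·(0.483−0.691) = -0.218.

-0.22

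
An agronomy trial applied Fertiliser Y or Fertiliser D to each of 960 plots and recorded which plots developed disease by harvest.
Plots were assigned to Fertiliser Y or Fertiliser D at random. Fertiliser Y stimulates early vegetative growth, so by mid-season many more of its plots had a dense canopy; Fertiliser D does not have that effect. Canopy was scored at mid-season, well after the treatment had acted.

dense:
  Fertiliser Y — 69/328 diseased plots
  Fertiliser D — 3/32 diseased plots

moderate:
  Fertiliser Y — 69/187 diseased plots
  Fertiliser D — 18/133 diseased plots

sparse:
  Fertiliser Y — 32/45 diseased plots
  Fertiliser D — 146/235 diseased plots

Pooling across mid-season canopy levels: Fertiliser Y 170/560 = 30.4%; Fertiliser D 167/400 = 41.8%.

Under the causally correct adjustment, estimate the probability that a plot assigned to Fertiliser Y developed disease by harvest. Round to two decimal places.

Mid-season canopy lies on the pathway fertiliser → mid-season canopy → outcome, so adjusting for it blocks the indirect effect. For the total causal effect of fertiliser, use the unadjusted pooled rates.
So P(outcome | do(Fertiliser Y)) is just the pooled rate for Fertiliser Y: 170/560 = 0.304.

0.30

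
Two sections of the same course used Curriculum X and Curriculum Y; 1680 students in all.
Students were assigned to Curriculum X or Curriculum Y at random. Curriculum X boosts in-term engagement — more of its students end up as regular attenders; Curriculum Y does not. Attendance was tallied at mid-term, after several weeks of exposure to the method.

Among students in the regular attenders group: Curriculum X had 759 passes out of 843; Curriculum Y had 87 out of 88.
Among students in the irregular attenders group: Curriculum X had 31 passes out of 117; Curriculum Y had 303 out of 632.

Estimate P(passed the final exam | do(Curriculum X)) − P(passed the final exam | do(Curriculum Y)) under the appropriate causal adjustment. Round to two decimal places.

Curriculum Y is higher inside every mid-term attendance stratum but Curriculum X is higher in aggregate. Whether to stratify depends on how mid-term attendance relates to the teaching method.
Stratifying would compare teaching methods among students the teaching methods themselves sorted into mid-term attendance groups — a form of selection on an intermediate. The unconditioned pooled rates give the total causal effect.
The causal difference is the pooled difference: 0.823 − 0.542 = +0.281.

+0.28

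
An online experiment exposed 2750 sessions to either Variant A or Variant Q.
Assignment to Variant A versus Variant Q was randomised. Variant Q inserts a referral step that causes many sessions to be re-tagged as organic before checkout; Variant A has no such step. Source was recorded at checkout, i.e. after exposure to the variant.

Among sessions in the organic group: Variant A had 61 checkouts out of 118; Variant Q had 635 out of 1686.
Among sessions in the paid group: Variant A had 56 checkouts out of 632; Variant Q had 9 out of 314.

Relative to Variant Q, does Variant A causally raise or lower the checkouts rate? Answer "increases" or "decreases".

decreases

The stratified and pooled comparisons disagree (Variant A wins within each traffic source; Variant Q wins overall), so the answer turns on the causal role of traffic source.
Because the variant influences traffic source, traffic source is a post-treatment mediator, not a confounder. Stratifying on it would bias the estimate; the causal effect is the crude pooled difference.
Pooled: Variant A 15.6% vs Variant Q 32.2%; Variant Q is higher overall.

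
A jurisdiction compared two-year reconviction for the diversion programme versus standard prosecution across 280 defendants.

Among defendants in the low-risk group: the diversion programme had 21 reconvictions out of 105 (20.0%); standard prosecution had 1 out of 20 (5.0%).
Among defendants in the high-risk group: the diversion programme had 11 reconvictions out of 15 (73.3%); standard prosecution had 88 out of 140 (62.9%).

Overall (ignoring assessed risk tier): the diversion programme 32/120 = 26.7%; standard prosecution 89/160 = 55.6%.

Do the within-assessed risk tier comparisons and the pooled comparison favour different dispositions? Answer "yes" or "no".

Within each assessed risk tier level (low-risk 20.0% vs 5.0%; high-risk 73.3% vs 62.9%), standard prosecution has the lower rate every time. Pooled: 26.7% vs 55.6% — the diversion programme has the lower rate overall. The two comparisons disagree.

yes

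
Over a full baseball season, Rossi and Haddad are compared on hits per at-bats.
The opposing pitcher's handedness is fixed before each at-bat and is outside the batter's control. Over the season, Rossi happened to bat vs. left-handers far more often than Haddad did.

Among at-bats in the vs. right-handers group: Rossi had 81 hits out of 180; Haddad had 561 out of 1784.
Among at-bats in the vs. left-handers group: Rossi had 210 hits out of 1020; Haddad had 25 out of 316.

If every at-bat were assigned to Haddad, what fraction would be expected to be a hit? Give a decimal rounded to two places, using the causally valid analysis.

0.22

The stratified and pooled comparisons disagree (Rossi wins within each pitcher handedness; Haddad wins overall), so the answer turns on the causal role of pitcher handedness.
Pitcher handedness differs across players for reasons unrelated to any effect of the player itself, and it separately predicts the outcome — a classic confounder. We must compare within pitcher handedness levels.
Standardising Haddad to the population pitcher handedness mix: 0.595·561/1784 + 0.405·25/316 = 0.219.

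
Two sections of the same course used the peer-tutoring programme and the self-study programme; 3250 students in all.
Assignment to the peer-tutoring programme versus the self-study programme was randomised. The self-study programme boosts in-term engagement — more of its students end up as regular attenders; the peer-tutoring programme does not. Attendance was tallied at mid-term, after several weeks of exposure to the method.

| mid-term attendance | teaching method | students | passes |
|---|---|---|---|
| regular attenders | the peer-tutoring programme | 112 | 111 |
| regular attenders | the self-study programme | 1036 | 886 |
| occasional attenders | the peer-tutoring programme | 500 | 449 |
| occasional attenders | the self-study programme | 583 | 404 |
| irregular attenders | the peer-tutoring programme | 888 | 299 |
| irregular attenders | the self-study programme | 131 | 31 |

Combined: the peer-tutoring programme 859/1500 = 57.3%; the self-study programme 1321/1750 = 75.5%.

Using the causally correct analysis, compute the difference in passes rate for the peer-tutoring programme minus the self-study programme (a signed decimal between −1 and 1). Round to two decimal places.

The mid-term attendance-specific comparison favours the peer-tutoring programme throughout, but the pooled figures favour the self-study programme. The question is whether to condition on mid-term attendance.
Because the teaching method influences mid-term attendance, mid-term attendance is a post-treatment mediator, not a confounder. Stratifying on it would bias the estimate; the causal effect is the crude pooled difference.
The causal difference is the pooled difference: 0.573 − 0.755 = -0.182.

-0.18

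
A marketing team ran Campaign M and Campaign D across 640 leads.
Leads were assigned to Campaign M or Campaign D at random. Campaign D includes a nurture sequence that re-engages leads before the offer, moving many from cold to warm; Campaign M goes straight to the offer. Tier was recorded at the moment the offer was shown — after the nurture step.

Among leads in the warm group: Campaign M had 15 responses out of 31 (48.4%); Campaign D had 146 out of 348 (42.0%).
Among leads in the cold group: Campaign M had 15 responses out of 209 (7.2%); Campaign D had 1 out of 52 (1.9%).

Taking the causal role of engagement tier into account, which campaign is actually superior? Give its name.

Campaign D

The stratified and pooled comparisons disagree (Campaign M wins within each engagement tier; Campaign D wins overall), so the answer turns on the causal role of engagement tier.
Engagement tier is recorded after the campaign and is itself shifted by it — it sits on the causal path from campaign to outcome. Conditioning on a mediator would strip out part of the effect we want; the pooled comparison gives the total causal effect.
Pooled: Campaign M 12.5% vs Campaign D 36.8%; Campaign D is higher overall.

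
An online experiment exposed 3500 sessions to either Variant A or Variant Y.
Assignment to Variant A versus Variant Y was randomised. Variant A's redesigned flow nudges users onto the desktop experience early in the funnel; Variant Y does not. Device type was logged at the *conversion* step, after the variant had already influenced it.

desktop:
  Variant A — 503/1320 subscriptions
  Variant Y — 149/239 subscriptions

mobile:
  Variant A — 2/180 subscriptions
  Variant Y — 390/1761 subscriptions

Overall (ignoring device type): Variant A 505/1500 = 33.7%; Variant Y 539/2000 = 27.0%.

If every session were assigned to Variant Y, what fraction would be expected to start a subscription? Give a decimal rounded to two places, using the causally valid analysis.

The stratified and pooled comparisons disagree (Variant Y wins within each device type; Variant A wins overall), so the answer turns on the causal role of device type.
Device type is downstream of the variant. One should not condition on a consequence of treatment, so the overall rates are the right comparison.
So P(outcome | do(Variant Y)) is just the pooled rate for Variant Y: 539/2000 = 0.270.

0.27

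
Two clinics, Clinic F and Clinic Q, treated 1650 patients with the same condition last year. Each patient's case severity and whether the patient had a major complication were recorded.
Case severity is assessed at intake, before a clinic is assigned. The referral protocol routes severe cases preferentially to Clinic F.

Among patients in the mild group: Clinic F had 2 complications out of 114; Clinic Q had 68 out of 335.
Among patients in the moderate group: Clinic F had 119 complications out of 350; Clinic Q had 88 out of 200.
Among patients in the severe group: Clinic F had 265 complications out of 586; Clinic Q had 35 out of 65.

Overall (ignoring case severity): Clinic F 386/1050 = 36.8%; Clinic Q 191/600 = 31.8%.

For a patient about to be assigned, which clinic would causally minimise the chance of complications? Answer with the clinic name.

Here case severity is a common cause — it drives both which clinic a case falls under and the outcome. The crude comparison mixes populations; the stratum-specific rates are the causally relevant ones.
Within each level — mild: 1.8% vs 20.3%; moderate: 34.0% vs 44.0%; severe: 45.2% vs 53.8% — Clinic F is lower every time.

Clinic F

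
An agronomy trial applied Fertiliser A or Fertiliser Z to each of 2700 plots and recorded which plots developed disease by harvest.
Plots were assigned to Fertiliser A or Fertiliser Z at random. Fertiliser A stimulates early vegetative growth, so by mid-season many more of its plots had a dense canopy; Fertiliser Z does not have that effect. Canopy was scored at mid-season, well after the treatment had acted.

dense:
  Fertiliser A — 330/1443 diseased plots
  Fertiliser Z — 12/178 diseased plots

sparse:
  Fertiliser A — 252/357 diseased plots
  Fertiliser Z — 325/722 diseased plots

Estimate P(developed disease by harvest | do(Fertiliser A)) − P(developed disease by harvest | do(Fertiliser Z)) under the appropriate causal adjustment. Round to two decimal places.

-0.05

Fertiliser Z is lower inside every mid-season canopy stratum but Fertiliser A is lower in aggregate. Whether to stratify depends on how mid-season canopy relates to the fertiliser.
Mid-season canopy lies on the pathway fertiliser → mid-season canopy → outcome, so adjusting for it blocks the indirect effect. For the total causal effect of fertiliser, use the unadjusted pooled rates.
The causal difference is the pooled difference: 0.323 − 0.374 = -0.051.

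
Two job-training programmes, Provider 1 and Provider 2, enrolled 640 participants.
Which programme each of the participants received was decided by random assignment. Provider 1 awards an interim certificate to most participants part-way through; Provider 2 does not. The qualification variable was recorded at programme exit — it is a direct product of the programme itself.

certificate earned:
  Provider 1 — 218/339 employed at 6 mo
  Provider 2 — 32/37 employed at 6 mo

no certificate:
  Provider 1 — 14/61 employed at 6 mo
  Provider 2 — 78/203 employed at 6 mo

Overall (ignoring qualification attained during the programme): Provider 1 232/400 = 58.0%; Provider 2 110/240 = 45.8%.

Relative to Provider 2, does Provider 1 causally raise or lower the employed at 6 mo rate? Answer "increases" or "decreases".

Qualification attained during the programme here is a post-treatment variable shaped by the programme; conditioning on it would introduce bias rather than remove it. The overall comparison is the causal one.
Pooled: Provider 1 58.0% vs Provider 2 45.8%; Provider 1 is higher overall.

increases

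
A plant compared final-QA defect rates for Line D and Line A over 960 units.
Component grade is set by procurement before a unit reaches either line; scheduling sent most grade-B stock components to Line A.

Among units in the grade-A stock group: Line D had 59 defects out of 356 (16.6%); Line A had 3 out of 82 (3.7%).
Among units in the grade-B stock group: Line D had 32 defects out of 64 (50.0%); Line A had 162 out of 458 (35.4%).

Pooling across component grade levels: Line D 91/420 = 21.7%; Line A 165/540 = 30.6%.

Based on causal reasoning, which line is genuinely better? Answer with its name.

Line A

Since component grade is a pre-existing factor (not a product of the line) and it affects the outcome on its own, it is a confounder. The stratified rates, not the pooled rate, identify the causal effect.
Within each level — grade-A stock: 16.6% vs 3.7%; grade-B stock: 50.0% vs 35.4% — Line A is lower every time.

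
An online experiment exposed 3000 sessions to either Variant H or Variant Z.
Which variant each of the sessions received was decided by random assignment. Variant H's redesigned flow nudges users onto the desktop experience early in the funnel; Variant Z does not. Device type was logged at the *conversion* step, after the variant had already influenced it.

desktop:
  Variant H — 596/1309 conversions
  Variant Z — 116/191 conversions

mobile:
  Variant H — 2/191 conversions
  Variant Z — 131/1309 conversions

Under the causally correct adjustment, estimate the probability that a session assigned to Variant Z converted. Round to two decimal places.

0.16

The stratified and pooled comparisons disagree (Variant Z wins within each device type; Variant H wins overall), so the answer turns on the causal role of device type.
Stratifying would compare variants among sessions the variants themselves sorted into device type groups — a form of selection on an intermediate. The unconditioned pooled rates give the total causal effect.
So P(outcome | do(Variant Z)) is just the pooled rate for Variant Z: 247/1500 = 0.165.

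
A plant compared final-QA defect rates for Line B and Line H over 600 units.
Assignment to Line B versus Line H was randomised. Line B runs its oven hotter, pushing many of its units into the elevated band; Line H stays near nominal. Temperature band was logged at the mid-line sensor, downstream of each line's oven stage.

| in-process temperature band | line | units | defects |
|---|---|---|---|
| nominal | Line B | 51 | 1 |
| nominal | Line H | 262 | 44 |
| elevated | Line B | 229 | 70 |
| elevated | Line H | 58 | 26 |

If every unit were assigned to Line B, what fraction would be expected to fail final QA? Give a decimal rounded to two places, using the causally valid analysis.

Line B is lower inside every in-process temperature band stratum but Line H is lower in aggregate. Whether to stratify depends on how in-process temperature band relates to the line.
The distribution of in-process temperature band is itself part of what the line does — it is an intermediate outcome. Holding it fixed would remove that part of the effect; the total effect is the pooled difference.
So P(outcome | do(Line B)) is just the pooled rate for Line B: 71/280 = 0.254.

0.25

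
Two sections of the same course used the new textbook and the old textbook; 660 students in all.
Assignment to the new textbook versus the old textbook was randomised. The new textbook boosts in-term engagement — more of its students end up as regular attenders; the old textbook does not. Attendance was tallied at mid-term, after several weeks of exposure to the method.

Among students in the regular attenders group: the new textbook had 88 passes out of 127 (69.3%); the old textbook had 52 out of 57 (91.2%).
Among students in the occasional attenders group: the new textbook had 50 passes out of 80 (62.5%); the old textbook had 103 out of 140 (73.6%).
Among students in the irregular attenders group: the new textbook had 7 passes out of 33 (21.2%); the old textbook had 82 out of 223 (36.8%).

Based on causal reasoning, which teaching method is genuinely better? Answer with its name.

the new textbook

The mid-term attendance-specific comparison favours the old textbook throughout, but the pooled figures favour the new textbook. The question is whether to condition on mid-term attendance.
Mid-term attendance is downstream of the teaching method. One should not condition on a consequence of treatment, so the overall rates are the right comparison.
Pooled: the new textbook 60.4% vs the old textbook 56.4%; the new textbook is higher overall.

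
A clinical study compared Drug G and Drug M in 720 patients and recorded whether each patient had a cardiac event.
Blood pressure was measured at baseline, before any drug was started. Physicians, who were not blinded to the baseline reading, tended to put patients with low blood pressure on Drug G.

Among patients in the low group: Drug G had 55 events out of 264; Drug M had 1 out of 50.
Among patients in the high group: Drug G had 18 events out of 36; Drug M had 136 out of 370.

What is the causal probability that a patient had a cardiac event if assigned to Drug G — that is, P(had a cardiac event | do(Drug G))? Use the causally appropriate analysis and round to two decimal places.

0.37

Blood pressure differs across drugs for reasons unrelated to any effect of the drug itself, and it separately predicts the outcome — a classic confounder. We must compare within blood pressure levels.
Standardising Drug G to the population blood pressure mix: 0.436·55/264 + 0.564·18/36 = 0.373.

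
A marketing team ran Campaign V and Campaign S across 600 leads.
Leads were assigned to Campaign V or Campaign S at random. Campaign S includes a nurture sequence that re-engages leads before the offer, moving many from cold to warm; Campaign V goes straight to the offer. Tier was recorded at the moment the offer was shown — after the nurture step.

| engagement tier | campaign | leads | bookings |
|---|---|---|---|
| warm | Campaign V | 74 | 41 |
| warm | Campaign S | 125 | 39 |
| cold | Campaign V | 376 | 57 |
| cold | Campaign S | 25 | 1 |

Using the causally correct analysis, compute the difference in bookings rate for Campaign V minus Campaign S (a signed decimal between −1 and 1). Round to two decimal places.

-0.05

Engagement tier lies on the pathway campaign → engagement tier → outcome, so adjusting for it blocks the indirect effect. For the total causal effect of campaign, use the unadjusted pooled rates.
The causal difference is the pooled difference: 0.218 − 0.267 = -0.049.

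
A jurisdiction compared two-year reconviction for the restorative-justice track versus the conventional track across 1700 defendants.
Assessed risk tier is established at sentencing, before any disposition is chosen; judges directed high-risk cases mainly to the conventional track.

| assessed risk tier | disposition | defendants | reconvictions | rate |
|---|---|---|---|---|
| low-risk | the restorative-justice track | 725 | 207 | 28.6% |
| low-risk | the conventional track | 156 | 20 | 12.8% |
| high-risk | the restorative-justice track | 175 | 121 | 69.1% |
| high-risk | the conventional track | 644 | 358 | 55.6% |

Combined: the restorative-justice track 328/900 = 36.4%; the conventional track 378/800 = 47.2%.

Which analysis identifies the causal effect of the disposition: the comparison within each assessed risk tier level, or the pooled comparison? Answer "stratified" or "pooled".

stratified

The imbalance in assessed risk tier arose from how defendants were allocated, not from anything the disposition did; and assessed risk tier independently affects the outcome. The pooled gap is confounded — condition on assessed risk tier.
Within each level — low-risk: 28.6% vs 12.8%; high-risk: 69.1% vs 55.6% — the conventional track is lower every time.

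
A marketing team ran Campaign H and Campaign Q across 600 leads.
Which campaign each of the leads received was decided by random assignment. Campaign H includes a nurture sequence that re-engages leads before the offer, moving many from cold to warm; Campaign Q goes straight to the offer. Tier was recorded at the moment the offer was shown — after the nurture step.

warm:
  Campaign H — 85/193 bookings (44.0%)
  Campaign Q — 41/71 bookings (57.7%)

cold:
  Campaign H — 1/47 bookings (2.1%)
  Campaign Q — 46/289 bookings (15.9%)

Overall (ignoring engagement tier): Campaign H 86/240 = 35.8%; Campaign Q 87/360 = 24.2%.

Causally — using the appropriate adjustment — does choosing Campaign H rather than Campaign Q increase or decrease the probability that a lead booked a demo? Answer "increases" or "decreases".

The stratified and pooled comparisons disagree (Campaign Q wins within each engagement tier; Campaign H wins overall), so the answer turns on the causal role of engagement tier.
The distribution of engagement tier is itself part of what the campaign does — it is an intermediate outcome. Holding it fixed would remove that part of the effect; the total effect is the pooled difference.
Pooled: Campaign H 35.8% vs Campaign Q 24.2%; Campaign H is higher overall.

increases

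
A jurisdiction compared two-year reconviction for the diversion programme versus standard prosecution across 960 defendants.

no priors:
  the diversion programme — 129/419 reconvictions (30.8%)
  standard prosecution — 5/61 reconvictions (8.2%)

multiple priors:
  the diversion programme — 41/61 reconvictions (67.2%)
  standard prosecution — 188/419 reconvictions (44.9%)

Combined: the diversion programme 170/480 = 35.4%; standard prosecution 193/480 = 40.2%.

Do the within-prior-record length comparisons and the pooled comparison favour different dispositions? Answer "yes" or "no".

yes

Within each prior-record length level (no priors 30.8% vs 8.2%; multiple priors 67.2% vs 44.9%), standard prosecution has the lower rate every time. Pooled: 35.4% vs 40.2% — the diversion programme has the lower rate overall. The two comparisons disagree.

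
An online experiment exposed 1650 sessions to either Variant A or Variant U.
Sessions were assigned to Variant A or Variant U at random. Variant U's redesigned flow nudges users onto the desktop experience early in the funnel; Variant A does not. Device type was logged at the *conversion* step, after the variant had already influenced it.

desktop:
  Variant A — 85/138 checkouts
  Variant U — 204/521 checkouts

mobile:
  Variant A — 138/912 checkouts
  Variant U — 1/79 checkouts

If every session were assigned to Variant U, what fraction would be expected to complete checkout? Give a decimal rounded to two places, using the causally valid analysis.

0.34

Stratifying would compare variants among sessions the variants themselves sorted into device type groups — a form of selection on an intermediate. The unconditioned pooled rates give the total causal effect.
So P(outcome | do(Variant U)) is just the pooled rate for Variant U: 205/600 = 0.342.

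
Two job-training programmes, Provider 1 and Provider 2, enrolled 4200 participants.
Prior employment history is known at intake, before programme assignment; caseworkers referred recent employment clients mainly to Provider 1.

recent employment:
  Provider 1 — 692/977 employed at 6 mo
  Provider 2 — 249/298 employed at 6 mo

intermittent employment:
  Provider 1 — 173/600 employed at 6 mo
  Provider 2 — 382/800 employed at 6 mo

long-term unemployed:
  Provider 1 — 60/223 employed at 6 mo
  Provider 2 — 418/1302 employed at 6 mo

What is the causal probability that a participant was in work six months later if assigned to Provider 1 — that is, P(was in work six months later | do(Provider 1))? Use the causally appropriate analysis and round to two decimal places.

0.41

The imbalance in prior employment history arose from how participants were allocated, not from anything the programme did; and prior employment history independently affects the outcome. The pooled gap is confounded — condition on prior employment history.
Standardising Provider 1 to the population prior employment history mix: 0.304·692/977 + 0.333·173/600 + 0.363·60/223 = 0.409.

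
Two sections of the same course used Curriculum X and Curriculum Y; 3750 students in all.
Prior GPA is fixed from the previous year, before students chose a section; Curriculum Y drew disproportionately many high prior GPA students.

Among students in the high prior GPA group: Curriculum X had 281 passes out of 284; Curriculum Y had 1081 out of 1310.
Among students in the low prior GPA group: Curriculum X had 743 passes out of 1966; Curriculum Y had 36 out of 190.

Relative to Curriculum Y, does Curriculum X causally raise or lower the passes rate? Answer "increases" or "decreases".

increases

The imbalance in prior GPA band arose from how students were allocated, not from anything the teaching method did; and prior GPA band independently affects the outcome. The pooled gap is confounded — condition on prior GPA band.
Within each level — high prior GPA: 98.9% vs 82.5%; low prior GPA: 37.8% vs 18.9% — Curriculum X is higher every time.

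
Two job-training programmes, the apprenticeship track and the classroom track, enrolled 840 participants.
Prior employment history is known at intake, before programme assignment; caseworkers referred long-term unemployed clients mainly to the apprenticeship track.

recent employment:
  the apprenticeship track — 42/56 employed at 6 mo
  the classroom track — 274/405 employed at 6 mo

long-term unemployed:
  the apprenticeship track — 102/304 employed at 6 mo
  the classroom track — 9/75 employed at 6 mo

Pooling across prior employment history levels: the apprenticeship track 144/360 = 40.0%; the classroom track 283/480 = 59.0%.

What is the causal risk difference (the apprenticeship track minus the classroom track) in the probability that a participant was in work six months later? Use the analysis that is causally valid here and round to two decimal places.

+0.14

Since prior employment history is a pre-existing factor (not a product of the programme) and it affects the outcome on its own, it is a confounder. The stratified rates, not the pooled rate, identify the causal effect.
Adjusting over the population distribution of prior employment history: 0.549·(0.750−0.677) + 0.451·(0.336−0.120) = +0.138.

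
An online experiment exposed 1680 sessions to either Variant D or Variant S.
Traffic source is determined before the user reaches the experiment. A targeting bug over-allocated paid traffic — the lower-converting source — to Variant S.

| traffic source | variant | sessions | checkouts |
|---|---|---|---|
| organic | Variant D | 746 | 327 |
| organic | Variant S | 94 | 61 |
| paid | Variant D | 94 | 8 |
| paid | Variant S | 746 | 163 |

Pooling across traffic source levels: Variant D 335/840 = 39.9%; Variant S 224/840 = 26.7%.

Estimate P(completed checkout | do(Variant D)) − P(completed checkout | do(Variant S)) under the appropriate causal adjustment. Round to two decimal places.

Nothing the variant does changes traffic source; the imbalance is an allocation artefact. With traffic source also predicting the outcome, the pooled figure is confounded, and the within-stratum comparison is the causal one.
Adjusting over the population distribution of traffic source: 0.500·(0.438−0.649) + 0.500·(0.085−0.218) = -0.172.

-0.17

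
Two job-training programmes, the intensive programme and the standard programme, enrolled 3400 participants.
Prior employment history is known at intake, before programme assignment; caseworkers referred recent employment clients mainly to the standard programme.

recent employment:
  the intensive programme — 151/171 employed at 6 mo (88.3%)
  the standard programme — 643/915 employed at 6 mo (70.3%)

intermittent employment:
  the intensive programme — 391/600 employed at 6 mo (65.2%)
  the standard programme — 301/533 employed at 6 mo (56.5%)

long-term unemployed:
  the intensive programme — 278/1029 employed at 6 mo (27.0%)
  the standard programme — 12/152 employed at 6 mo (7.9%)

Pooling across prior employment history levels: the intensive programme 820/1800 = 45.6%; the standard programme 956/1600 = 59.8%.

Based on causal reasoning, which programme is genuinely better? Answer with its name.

Prior employment history differs across programmes for reasons unrelated to any effect of the programme itself, and it separately predicts the outcome — a classic confounder. We must compare within prior employment history levels.
Within each level — recent employment: 88.3% vs 70.3%; intermittent employment: 65.2% vs 56.5%; long-term unemployed: 27.0% vs 7.9% — the intensive programme is higher every time.

the intensive programme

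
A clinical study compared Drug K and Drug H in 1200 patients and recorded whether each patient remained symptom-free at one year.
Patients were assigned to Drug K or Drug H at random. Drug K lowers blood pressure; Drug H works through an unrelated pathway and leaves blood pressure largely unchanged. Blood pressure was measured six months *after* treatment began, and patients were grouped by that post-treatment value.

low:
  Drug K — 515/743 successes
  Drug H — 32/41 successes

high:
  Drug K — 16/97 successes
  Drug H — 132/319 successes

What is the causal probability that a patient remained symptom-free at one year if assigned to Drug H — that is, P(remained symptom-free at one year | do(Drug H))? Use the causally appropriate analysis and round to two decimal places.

Stratifying would compare drugs among patients the drugs themselves sorted into blood pressure groups — a form of selection on an intermediate. The unconditioned pooled rates give the total causal effect.
So P(outcome | do(Drug H)) is just the pooled rate for Drug H: 164/360 = 0.456.

0.46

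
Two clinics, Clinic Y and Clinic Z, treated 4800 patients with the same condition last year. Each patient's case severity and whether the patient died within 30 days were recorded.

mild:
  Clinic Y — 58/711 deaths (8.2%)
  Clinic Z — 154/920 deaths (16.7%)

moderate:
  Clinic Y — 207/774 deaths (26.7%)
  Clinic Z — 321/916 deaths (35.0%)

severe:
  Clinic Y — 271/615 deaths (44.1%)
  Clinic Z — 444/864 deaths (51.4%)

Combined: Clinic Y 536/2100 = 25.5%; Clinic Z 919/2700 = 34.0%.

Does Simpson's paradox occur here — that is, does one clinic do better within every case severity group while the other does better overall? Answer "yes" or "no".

no

Within each case severity level (mild 8.2% vs 16.7%; moderate 26.7% vs 35.0%; severe 44.1% vs 51.4%), Clinic Y has the lower rate every time. Pooled: 25.5% vs 34.0% — Clinic Y has the lower rate overall. They agree.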